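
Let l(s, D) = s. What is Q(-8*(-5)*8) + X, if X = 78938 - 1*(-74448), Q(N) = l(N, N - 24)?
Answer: 153706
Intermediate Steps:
Q(N) = N
X = 153386 (X = 78938 + 74448 = 153386)
Q(-8*(-5)*8) + X = -8*(-5)*8 + 153386 = 40*8 + 153386 = 320 + 153386 = 153706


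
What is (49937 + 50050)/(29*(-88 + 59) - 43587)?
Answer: -99987/44428 ≈ -2.2505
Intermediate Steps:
(49937 + 50050)/(29*(-88 + 59) - 43587) = 99987/(29*(-29) - 43587) = 99987/(-841 - 43587) = 99987/(-44428) = 99987*(-1/44428) = -99987/44428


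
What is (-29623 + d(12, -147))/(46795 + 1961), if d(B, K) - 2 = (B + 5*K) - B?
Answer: -7589/12189 ≈ -0.62261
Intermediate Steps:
d(B, K) = 2 + 5*K (d(B, K) = 2 + ((B + 5*K) - B) = 2 + 5*K)
(-29623 + d(12, -147))/(46795 + 1961) = (-29623 + (2 + 5*(-147)))/(46795 + 1961) = (-29623 + (2 - 735))/48756 = (-29623 - 733)*(1/48756) = -30356*1/48756 = -7589/12189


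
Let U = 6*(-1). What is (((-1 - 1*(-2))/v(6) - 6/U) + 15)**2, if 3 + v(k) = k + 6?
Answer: 21025/81 ≈ 259.57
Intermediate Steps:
v(k) = 3 + k (v(k) = -3 + (k + 6) = -3 + (6 + k) = 3 + k)
U = -6
(((-1 - 1*(-2))/v(6) - 6/U) + 15)**2 = (((-1 - 1*(-2))/(3 + 6) - 6/(-6)) + 15)**2 = (((-1 + 2)/9 - 6*(-1/6)) + 15)**2 = ((1*(1/9) + 1) + 15)**2 = ((1/9 + 1) + 15)**2 = (10/9 + 15)**2 = (145/9)**2 = 21025/81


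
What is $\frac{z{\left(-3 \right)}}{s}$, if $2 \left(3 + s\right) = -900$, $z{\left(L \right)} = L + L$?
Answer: $\frac{2}{151} \approx 0.013245$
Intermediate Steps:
$z{\left(L \right)} = 2 L$
$s = -453$ ($s = -3 + \frac{1}{2} \left(-900\right) = -3 - 450 = -453$)
$\frac{z{\left(-3 \right)}}{s} = \frac{2 \left(-3\right)}{-453} = \left(-6\right) \left(- \frac{1}{453}\right) = \frac{2}{151}$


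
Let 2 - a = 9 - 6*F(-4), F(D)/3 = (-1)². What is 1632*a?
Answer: 17952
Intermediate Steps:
F(D) = 3 (F(D) = 3*(-1)² = 3*1 = 3)
a = 11 (a = 2 - (9 - 6*3) = 2 - (9 - 18) = 2 - 1*(-9) = 2 + 9 = 11)
1632*a = 1632*11 = 17952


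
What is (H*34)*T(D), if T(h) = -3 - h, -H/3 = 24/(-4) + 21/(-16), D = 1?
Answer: -5967/2 ≈ -2983.5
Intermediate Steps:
H = 351/16 (H = -3*(24/(-4) + 21/(-16)) = -3*(24*(-¼) + 21*(-1/16)) = -3*(-6 - 21/16) = -3*(-117/16) = 351/16 ≈ 21.938)
(H*34)*T(D) = ((351/16)*34)*(-3 - 1*1) = 5967*(-3 - 1)/8 = (5967/8)*(-4) = -5967/2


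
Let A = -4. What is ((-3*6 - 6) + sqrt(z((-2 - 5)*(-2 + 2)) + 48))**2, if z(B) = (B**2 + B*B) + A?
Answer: 620 - 96*sqrt(11) ≈ 301.60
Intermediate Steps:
z(B) = -4 + 2*B**2 (z(B) = (B**2 + B*B) - 4 = (B**2 + B**2) - 4 = 2*B**2 - 4 = -4 + 2*B**2)
((-3*6 - 6) + sqrt(z((-2 - 5)*(-2 + 2)) + 48))**2 = ((-3*6 - 6) + sqrt((-4 + 2*((-2 - 5)*(-2 + 2))**2) + 48))**2 = ((-18 - 6) + sqrt((-4 + 2*(-7*0)**2) + 48))**2 = (-24 + sqrt((-4 + 2*0**2) + 48))**2 = (-24 + sqrt((-4 + 2*0) + 48))**2 = (-24 + sqrt((-4 + 0) + 48))**2 = (-24 + sqrt(-4 + 48))**2 = (-24 + sqrt(44))**2 = (-24 + 2*sqrt(11))**2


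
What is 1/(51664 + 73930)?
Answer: 1/125594 ≈ 7.9622e-6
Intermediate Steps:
1/(51664 + 73930) = 1/125594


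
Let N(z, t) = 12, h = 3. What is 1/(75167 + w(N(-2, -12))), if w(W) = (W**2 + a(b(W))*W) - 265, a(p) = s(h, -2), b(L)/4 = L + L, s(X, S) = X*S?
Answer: 1/74974 ≈ 1.3338e-5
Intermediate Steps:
s(X, S) = S*X
b(L) = 8*L (b(L) = 4*(L + L) = 4*(2*L) = 8*L)
a(p) = -6 (a(p) = -2*3 = -6)
w(W) = -265 + W**2 - 6*W (w(W) = (W**2 - 6*W) - 265 = -265 + W**2 - 6*W)
1/(75167 + w(N(-2, -12))) = 1/(75167 + (-265 + 12**2 - 6*12)) = 1/(75167 + (-265 + 144 - 72)) = 1/(75167 - 193) = 1/74974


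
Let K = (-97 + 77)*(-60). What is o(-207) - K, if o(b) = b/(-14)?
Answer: -16593/14 ≈ -1185.2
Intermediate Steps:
K = 1200 (K = -20*(-60) = 1200)
o(b) = -b/14 (o(b) = b*(-1/14) = -b/14)
o(-207) - K = -1/14*(-207) - 1*1200 = 207/14 - 1200 = -16593/14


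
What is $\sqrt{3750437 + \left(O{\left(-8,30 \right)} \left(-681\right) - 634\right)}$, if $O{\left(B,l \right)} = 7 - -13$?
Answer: $\sqrt{3736183} \approx 1932.9$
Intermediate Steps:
$O{\left(B,l \right)} = 20$ ($O{\left(B,l \right)} = 7 + 13 = 20$)
$\sqrt{3750437 + \left(O{\left(-8,30 \right)} \left(-681\right) - 634\right)} = \sqrt{3750437 + \left(20 \left(-681\right) - 634\right)} = \sqrt{3750437 - 14254} = \sqrt{3736183}$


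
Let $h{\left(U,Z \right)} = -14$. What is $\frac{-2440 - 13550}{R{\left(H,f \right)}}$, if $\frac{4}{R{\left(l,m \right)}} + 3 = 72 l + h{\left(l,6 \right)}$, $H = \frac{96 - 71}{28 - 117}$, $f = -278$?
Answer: $\frac{26487435}{178} \approx 1.4881 \cdot 10^{5}$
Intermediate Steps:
$H = - \frac{25}{89}$ ($H = \frac{25}{-89} = 25 \left(- \frac{1}{89}\right) = - \frac{25}{89} \approx -0.2809$)
$R{\left(l,m \right)} = \frac{4}{-17 + 72 l}$ ($R{\left(l,m \right)} = \frac{4}{-3 + \left(72 l - 14\right)} = \frac{4}{-3 + \left(-14 + 72 l\right)} = \frac{4}{-17 + 72 l}$)
$\frac{-2440 - 13550}{R{\left(H,f \right)}} = \frac{-2440 - 13550}{4 \frac{1}{-17 + 72 \left(- \frac{25}{89}\right)}} = \frac{-2440 - 13550}{4 \frac{1}{-17 - \frac{1800}{89}}} = - \frac{15990}{4 \frac{1}{- \frac{3313}{89}}} = - \frac{15990}{4 \left(- \frac{89}{3313}\right)} = - \frac{15990}{- \frac{356}{3313}} = \left(-15990\right) \left(- \frac{3313}{356}\right) = \frac{26487435}{178}$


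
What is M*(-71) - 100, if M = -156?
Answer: 10976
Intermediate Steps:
M*(-71) - 100 = -156*(-71) - 100 = 11076 - 100 = 10976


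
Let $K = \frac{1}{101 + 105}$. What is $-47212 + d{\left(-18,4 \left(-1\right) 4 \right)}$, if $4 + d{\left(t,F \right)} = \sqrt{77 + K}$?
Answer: $-47216 + \frac{\sqrt{3267778}}{206} \approx -47207.0$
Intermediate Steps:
$K = \frac{1}{206} \approx 0.0048544$
$d{\left(t,F \right)} = -4 + \frac{\sqrt{3267778}}{206}$ ($d{\left(t,F \right)} = -4 + \sqrt{77 + \frac{1}{206}} = -4 + \sqrt{\frac{15863}{206}} = -4 + \frac{\sqrt{3267778}}{206}$)
$-47212 + d{\left(-18,4 \left(-1\right) 4 \right)} = -47212 - \left(4 - \frac{\sqrt{3267778}}{206}\right) = -47216 + \frac{\sqrt{3267778}}{206}$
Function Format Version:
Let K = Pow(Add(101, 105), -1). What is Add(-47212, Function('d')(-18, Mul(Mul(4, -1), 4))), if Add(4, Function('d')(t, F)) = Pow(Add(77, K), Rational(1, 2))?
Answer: Add(-47216, Mul(Rational(1, 206), Pow(3267778, Rational(1, 2)))) ≈ -47207.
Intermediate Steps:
K = Rational(1, 206) (K = Pow(206, -1) = Rational(1, 206) ≈ 0.0048544)
Function('d')(t, F) = Add(-4, Mul(Rational(1, 206), Pow(3267778, Rational(1, 2)))) (Function('d')(t, F) = Add(-4, Pow(Add(77, Rational(1, 206)), Rational(1, 2))) = Add(-4, Pow(Rational(15863, 206), Rational(1, 2))) = Add(-4, Mul(Rational(1, 206), Pow(3267778, Rational(1, 2)))))
Add(-47212, Function('d')(-18, Mul(Mul(4, -1), 4))) = Add(-47212, Add(-4, Mul(Rational(1, 206), Pow(3267778, Rational(1, 2))))) = Add(-47216, Mul(Rational(1, 206), Pow(3267778, Rational(1, 2))))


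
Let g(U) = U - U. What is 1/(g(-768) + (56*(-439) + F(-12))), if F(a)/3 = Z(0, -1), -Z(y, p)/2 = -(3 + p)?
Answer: -1/24572 ≈ -4.0697e-5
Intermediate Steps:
Z(y, p) = 6 + 2*p (Z(y, p) = -(-2)*(3 + p) = -2*(-3 - p) = 6 + 2*p)
F(a) = 12 (F(a) = 3*(6 + 2*(-1)) = 3*(6 - 2) = 3*4 = 12)
g(U) = 0
1/(g(-768) + (56*(-439) + F(-12))) = 1/(0 + (56*(-439) + 12)) = 1/(0 + (-24584 + 12)) = 1/(0 - 24572) = 1/(-24572) = -1/24572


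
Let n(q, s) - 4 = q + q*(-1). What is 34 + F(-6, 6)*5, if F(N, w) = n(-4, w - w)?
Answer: 54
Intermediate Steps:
n(q, s) = 4 (n(q, s) = 4 + (q + q*(-1)) = 4 + (q - q) = 4 + 0 = 4)
F(N, w) = 4
34 + F(-6, 6)*5 = 34 + 4*5 = 34 + 20 = 54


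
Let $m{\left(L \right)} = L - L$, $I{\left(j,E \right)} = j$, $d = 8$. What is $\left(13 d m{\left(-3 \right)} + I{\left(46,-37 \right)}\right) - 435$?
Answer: $-389$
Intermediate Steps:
$m{\left(L \right)} = 0$
$\left(13 d m{\left(-3 \right)} + I{\left(46,-37 \right)}\right) - 435 = \left(13 \cdot 8 \cdot 0 + 46\right) - 435 = \left(104 \cdot 0 + 46\right) - 435 = \left(0 + 46\right) - 435 = 46 - 435 = -389$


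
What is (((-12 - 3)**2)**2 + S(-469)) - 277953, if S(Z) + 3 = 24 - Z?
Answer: -226838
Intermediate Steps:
S(Z) = 21 - Z (S(Z) = -3 + (24 - Z) = 21 - Z)
(((-12 - 3)**2)**2 + S(-469)) - 277953 = (((-12 - 3)**2)**2 + (21 - 1*(-469))) - 277953 = (((-15)**2)**2 + (21 + 469)) - 277953 = (225**2 + 490) - 277953 = (50625 + 490) - 277953 = 51115 - 277953 = -226838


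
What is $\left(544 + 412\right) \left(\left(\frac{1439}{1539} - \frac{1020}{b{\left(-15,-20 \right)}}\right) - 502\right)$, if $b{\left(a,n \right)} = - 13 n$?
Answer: $- \frac{9658750976}{20007} \approx -4.8277 \cdot 10^{5}$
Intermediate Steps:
$\left(544 + 412\right) \left(\left(\frac{1439}{1539} - \frac{1020}{b{\left(-15,-20 \right)}}\right) - 502\right) = \left(544 + 412\right) \left(\left(\frac{1439}{1539} - \frac{1020}{\left(-13\right) \left(-20\right)}\right) - 502\right) = 956 \left(\left(1439 \cdot \frac{1}{1539} - \frac{1020}{260}\right) - 502\right) = 956 \left(\left(\frac{1439}{1539} - \frac{51}{13}\right) - 502\right) = 956 \left(- \frac{59782}{20007} - 502\right) = 956 \left(- \frac{10103296}{20007}\right) = - \frac{9658750976}{20007}$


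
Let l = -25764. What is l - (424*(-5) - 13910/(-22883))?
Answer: -541059562/22883 ≈ -23645.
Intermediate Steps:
l - (424*(-5) - 13910/(-22883)) = -25764 - (424*(-5) - 13910/(-22883)) = -25764 - (-2120 - 13910*(-1)/22883) = -25764 - (-2120 - 1*(-13910/22883)) = -25764 - (-2120 + 13910/22883) = -25764 - 1*(-48498050/22883) = -25764 + 48498050/22883 = -541059562/22883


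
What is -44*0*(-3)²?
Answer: 0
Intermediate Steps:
-44*0*(-3)² = 0*9 = 0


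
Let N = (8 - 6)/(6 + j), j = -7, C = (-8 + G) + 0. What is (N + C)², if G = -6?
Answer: 256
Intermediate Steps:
C = -14 (C = (-8 - 6) + 0 = -14 + 0 = -14)
N = -2 (N = (8 - 6)/(6 - 7) = 2/(-1) = 2*(-1) = -2)
(N + C)² = (-2 - 14)² = (-16)² = 256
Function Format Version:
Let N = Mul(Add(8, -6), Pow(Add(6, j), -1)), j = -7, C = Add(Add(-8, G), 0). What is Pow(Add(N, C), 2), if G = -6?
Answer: 256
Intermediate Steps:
C = -14 (C = Add(Add(-8, -6), 0) = Add(-14, 0) = -14)
N = -2 (N = Mul(Add(8, -6), Pow(Add(6, -7), -1)) = Mul(2, Pow(-1, -1)) = Mul(2, -1) = -2)
Pow(Add(N, C), 2) = Pow(Add(-2, -14), 2) = Pow(-16, 2) = 256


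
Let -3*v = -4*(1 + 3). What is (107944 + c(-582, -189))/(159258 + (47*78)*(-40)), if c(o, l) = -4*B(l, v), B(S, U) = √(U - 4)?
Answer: 53972/6309 - 4*√3/18927 ≈ 8.5544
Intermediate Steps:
v = 16/3 (v = -(-4)*(1 + 3)/3 = -(-4)*4/3 = -⅓*(-16) = 16/3 ≈ 5.3333)
B(S, U) = √(-4 + U)
c(o, l) = -8*√3/3 (c(o, l) = -4*√(-4 + 16/3) = -8*√3/3)
(107944 + c(-582, -189))/(159258 + (47*78)*(-40)) = (107944 - 8*√3/3)/(159258 + (47*78)*(-40)) = (107944 - 8*√3/3)/(159258 + 3666*(-40)) = (107944 - 8*√3/3)/(159258 - 146640) = (107944 - 8*√3/3)/12618 = (107944 - 8*√3/3)*(1/12618) = 53972/6309 - 4*√3/18927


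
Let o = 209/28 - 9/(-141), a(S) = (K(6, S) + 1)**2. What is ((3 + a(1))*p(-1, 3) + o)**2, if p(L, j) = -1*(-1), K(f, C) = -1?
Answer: 191961025/1731856 ≈ 110.84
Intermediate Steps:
p(L, j) = 1
a(S) = 0 (a(S) = (-1 + 1)**2 = 0**2 = 0)
o = 9907/1316 (o = 209*(1/28) - 9*(-1/141) = 209/28 + 3/47 = 9907/1316 ≈ 7.5281)
((3 + a(1))*p(-1, 3) + o)**2 = ((3 + 0)*1 + 9907/1316)**2 = (3*1 + 9907/1316)**2 = (3 + 9907/1316)**2 = (13855/1316)**2 = 191961025/1731856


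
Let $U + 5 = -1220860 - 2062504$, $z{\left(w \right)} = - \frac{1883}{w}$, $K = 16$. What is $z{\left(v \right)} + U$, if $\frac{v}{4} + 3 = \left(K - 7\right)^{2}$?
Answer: $- \frac{1024413011}{312} \approx -3.2834 \cdot 10^{6}$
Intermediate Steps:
$v = 312$ ($v = -12 + 4 \left(16 - 7\right)^{2} = -12 + 4 \cdot 9^{2} = -12 + 4 \cdot 81 = -12 + 324 = 312$)
$U = -3283369$ ($U = -5 - 3283364 = -3283369$)
$z{\left(v \right)} + U = - \frac{1883}{312} - 3283369 = - \frac{1024413011}{312}$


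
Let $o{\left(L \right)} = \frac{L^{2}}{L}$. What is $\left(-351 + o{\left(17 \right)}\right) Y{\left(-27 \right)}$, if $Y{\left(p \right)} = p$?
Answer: $9018$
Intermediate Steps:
$o{\left(L \right)} = L$
$\left(-351 + o{\left(17 \right)}\right) Y{\left(-27 \right)} = \left(-351 + 17\right) \left(-27\right) = \left(-334\right) \left(-27\right) = 9018$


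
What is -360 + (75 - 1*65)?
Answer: -350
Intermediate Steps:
-360 + (75 - 1*65) = -360 + (75 - 65) = -360 + 10 = -350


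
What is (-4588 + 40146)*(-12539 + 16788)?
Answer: 151085942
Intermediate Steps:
(-4588 + 40146)*(-12539 + 16788) = 35558*4249 = 151085942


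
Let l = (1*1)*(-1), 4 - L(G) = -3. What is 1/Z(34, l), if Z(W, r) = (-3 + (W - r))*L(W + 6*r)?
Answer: 1/224 ≈ 0.0044643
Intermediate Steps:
L(G) = 7 (L(G) = 4 - 1*(-3) = 4 + 3 = 7)
l = -1 (l = 1*(-1) = -1)
Z(W, r) = -21 - 7*r + 7*W (Z(W, r) = (-3 + (W - r))*7 = (-3 + W - r)*7 = -21 - 7*r + 7*W)
1/Z(34, l) = 1/(-21 - 7*(-1) + 7*34) = 1/(-21 + 7 + 238) = 1/224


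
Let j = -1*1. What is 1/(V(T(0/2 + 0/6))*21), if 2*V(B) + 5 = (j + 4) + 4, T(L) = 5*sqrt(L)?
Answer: 1/21 ≈ 0.047619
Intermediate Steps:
j = -1
V(B) = 1 (V(B) = -5/2 + ((-1 + 4) + 4)/2 = -5/2 + (3 + 4)/2 = -5/2 + (1/2)*7 = -5/2 + 7/2 = 1)
1/(V(T(0/2 + 0/6))*21) = 1/(1*21) = 1/21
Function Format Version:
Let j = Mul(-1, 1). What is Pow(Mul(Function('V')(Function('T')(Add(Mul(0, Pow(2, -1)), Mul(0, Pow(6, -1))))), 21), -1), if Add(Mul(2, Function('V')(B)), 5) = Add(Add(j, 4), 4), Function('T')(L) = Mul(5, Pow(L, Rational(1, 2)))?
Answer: Rational(1, 21) ≈ 0.047619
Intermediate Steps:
j = -1
Function('V')(B) = 1 (Function('V')(B) = Add(Rational(-5, 2), Mul(Rational(1, 2), Add(Add(-1, 4), 4))) = Add(Rational(-5, 2), Mul(Rational(1, 2), Add(3, 4))) = Add(Rational(-5, 2), Mul(Rational(1, 2), 7)) = Add(Rational(-5, 2), Rational(7, 2)) = 1)
Pow(Mul(Function('V')(Function('T')(Add(Mul(0, Pow(2, -1)), Mul(0, Pow(6, -1))))), 21), -1) = Pow(Mul(1, 21), -1) = Pow(21, -1) = Rational(1, 21)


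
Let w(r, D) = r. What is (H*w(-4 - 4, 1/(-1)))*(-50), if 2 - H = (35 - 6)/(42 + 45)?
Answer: 2000/3 ≈ 666.67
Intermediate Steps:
H = 5/3 (H = 2 - (35 - 6)/(42 + 45) = 2 - 29/87 = 2 - 1*1/3 = 2 - 1/3 = 5/3 ≈ 1.6667)
(H*w(-4 - 4, 1/(-1)))*(-50) = (5*(-4 - 4)/3)*(-50) = ((5/3)*(-8))*(-50) = -40/3*(-50) = 2000/3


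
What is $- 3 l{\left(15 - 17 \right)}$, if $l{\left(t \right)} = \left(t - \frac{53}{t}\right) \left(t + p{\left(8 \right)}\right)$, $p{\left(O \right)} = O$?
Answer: $-441$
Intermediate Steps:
$l{\left(t \right)} = \left(8 + t\right) \left(t - \frac{53}{t}\right)$ ($l{\left(t \right)} = \left(t - \frac{53}{t}\right) \left(t + 8\right) = \left(t - \frac{53}{t}\right) \left(8 + t\right) = \left(8 + t\right) \left(t - \frac{53}{t}\right)$)
$- 3 l{\left(15 - 17 \right)} = - 3 \left(-53 + \left(15 - 17\right)^{2} - \frac{424}{15 - 17} + 8 \left(15 - 17\right)\right) = - 3 \left(-53 + \left(-2\right)^{2} - \frac{424}{-2} + 8 \left(-2\right)\right) = - 3 \left(-53 + 4 - -212 - 16\right) = - 3 \left(-53 + 4 + 212 - 16\right) = \left(-3\right) 147 = -441$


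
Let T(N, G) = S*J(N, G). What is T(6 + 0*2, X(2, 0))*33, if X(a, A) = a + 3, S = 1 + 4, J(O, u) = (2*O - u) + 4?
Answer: 1815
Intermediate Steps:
J(O, u) = 4 - u + 2*O (J(O, u) = (-u + 2*O) + 4 = 4 - u + 2*O)
S = 5
X(a, A) = 3 + a
T(N, G) = 20 - 5*G + 10*N (T(N, G) = 5*(4 - G + 2*N) = 20 - 5*G + 10*N)
T(6 + 0*2, X(2, 0))*33 = (20 - 5*(3 + 2) + 10*(6 + 0*2))*33 = (20 - 5*5 + 10*(6 + 0))*33 = (20 - 25 + 10*6)*33 = (20 - 25 + 60)*33 = 55*33 = 1815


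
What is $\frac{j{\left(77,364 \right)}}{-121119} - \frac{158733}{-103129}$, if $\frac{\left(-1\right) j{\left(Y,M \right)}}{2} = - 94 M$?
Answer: $\frac{258899117}{265763433} \approx 0.97417$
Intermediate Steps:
$j{\left(Y,M \right)} = 188 M$ ($j{\left(Y,M \right)} = - 2 \left(- 94 M\right) = 188 M$)
$\frac{j{\left(77,364 \right)}}{-121119} - \frac{158733}{-103129} = \frac{188 \cdot 364}{-121119} - \frac{158733}{-103129} = 68432 \left(- \frac{1}{121119}\right) - - \frac{158733}{103129} = - \frac{1456}{2577} + \frac{158733}{103129} = \frac{258899117}{265763433}$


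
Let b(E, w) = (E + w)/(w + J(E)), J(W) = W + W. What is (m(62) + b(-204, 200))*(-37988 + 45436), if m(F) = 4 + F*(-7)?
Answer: -41632458/13 ≈ -3.2025e+6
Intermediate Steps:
J(W) = 2*W
b(E, w) = (E + w)/(w + 2*E)
m(F) = 4 - 7*F
(m(62) + b(-204, 200))*(-37988 + 45436) = ((4 - 7*62) + (-204 + 200)/(200 + 2*(-204)))*(-37988 + 45436) = ((4 - 434) - 4/(200 - 408))*7448 = (-430 - 4/(-208))*7448 = (-430 - 1/208*(-4))*7448 = (-430 + 1/52)*7448 = -22359/52*7448 = -41632458/13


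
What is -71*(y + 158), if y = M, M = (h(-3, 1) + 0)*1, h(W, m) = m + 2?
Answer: -11431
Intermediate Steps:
h(W, m) = 2 + m
M = 3 (M = ((2 + 1) + 0)*1 = (3 + 0)*1 = 3*1 = 3)
y = 3
-71*(y + 158) = -71*(3 + 158) = -71*161 = -11431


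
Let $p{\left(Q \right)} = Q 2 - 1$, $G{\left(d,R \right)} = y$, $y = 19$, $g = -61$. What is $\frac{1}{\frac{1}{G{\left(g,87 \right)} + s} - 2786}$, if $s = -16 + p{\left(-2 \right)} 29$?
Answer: $- \frac{142}{395613} \approx -0.00035894$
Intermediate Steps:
$G{\left(d,R \right)} = 19$
$p{\left(Q \right)} = -1 + 2 Q$ ($p{\left(Q \right)} = 2 Q - 1 = -1 + 2 Q$)
$s = -161$ ($s = -16 + \left(-1 + 2 \left(-2\right)\right) 29 = -16 + \left(-1 - 4\right) 29 = -16 - 145 = -161$)
$\frac{1}{\frac{1}{G{\left(g,87 \right)} + s} - 2786} = \frac{1}{\frac{1}{19 - 161} - 2786} = \frac{1}{\frac{1}{-142} - 2786} = \frac{1}{- \frac{1}{142} - 2786} = \frac{1}{- \frac{395613}{142}} = - \frac{142}{395613}$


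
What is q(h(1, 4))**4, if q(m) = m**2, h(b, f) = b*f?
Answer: 65536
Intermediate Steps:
q(h(1, 4))**4 = ((1*4)**2)**4 = (4**2)**4 = 16**4 = 65536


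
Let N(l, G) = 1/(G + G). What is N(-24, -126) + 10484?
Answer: 2641967/252 ≈ 10484.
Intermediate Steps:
N(l, G) = 1/(2*G)
N(-24, -126) + 10484 = (½)/(-126) + 10484 = (½)*(-1/126) + 10484 = -1/252 + 10484 = 2641967/252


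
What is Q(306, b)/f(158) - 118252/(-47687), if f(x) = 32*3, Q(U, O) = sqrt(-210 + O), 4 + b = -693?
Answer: 118252/47687 + I*sqrt(907)/96 ≈ 2.4798 + 0.31371*I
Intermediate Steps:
b = -697 (b = -4 - 693 = -697)
f(x) = 96
Q(306, b)/f(158) - 118252/(-47687) = sqrt(-210 - 697)/96 - 118252/(-47687) = sqrt(-907)*(1/96) - 118252*(-1/47687) = (I*sqrt(907))*(1/96) + 118252/47687 = I*sqrt(907)/96 + 118252/47687 = 118252/47687 + I*sqrt(907)/96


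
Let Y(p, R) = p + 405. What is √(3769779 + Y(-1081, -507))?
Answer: √3769103 ≈ 1941.4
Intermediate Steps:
Y(p, R) = 405 + p
√(3769779 + Y(-1081, -507)) = √(3769779 + (405 - 1081)) = √(3769779 - 676) = √3769103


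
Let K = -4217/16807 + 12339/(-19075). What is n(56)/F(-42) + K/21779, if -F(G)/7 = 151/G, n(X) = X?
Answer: 335139697579936/150616166218175 ≈ 2.2251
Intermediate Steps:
F(G) = -1057/G
K = -41117264/45799075 (K = -4217*1/16807 + 12339*(-1/19075) = -4217/16807 - 12339/19075 = -41117264/45799075 ≈ -0.89777)
n(56)/F(-42) + K/21779 = 56/((-1057/(-42))) - 41117264/45799075/21779 = 56/((-1057*(-1/42))) - 41117264/45799075*1/21779 = 56/(151/6) - 41117264/997458054425 = 56*(6/151) - 41117264/997458054425 = 336/151 - 41117264/997458054425 = 335139697579936/150616166218175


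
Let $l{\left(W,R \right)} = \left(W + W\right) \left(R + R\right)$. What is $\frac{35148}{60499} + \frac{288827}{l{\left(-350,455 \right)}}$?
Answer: $\frac{6952661}{54509000} \approx 0.12755$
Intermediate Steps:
$l{\left(W,R \right)} = 4 R W$ ($l{\left(W,R \right)} = 2 W 2 R = 4 R W$)
$\frac{35148}{60499} + \frac{288827}{l{\left(-350,455 \right)}} = \frac{35148}{60499} + \frac{288827}{4 \cdot 455 \left(-350\right)} = 35148 \cdot \frac{1}{60499} + \frac{288827}{-637000} = \frac{348}{599} + 288827 \left(- \frac{1}{637000}\right) = \frac{348}{599} - \frac{41261}{91000} = \frac{6952661}{54509000}$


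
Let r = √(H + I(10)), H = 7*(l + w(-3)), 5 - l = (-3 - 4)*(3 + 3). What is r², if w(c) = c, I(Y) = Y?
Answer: 318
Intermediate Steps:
l = 47 (l = 5 - (-3 - 4)*(3 + 3) = 5 - (-7)*6 = 5 - 1*(-42) = 5 + 42 = 47)
H = 308 (H = 7*(47 - 3) = 7*44 = 308)
r = √318 (r = √(308 + 10) = √318 ≈ 17.833)
r² = (√318)² = 318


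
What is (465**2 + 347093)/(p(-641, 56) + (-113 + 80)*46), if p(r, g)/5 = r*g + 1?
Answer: -563318/180993 ≈ -3.1124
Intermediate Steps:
p(r, g) = 5 + 5*g*r (p(r, g) = 5*(r*g + 1) = 5*(g*r + 1) = 5*(1 + g*r) = 5 + 5*g*r)
(465**2 + 347093)/(p(-641, 56) + (-113 + 80)*46) = (465**2 + 347093)/((5 + 5*56*(-641)) + (-113 + 80)*46) = (216225 + 347093)/((5 - 179480) - 33*46) = 563318/(-179475 - 1518) = 563318/(-180993) = 563318*(-1/180993) = -563318/180993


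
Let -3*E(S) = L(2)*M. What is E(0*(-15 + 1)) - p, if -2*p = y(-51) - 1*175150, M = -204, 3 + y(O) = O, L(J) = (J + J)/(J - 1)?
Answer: -87330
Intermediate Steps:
L(J) = 2*J/(-1 + J) (L(J) = (2*J)/(-1 + J) = 2*J/(-1 + J))
y(O) = -3 + O
p = 87602 (p = -((-3 - 51) - 1*175150)/2 = -(-54 - 175150)/2 = -1/2*(-175204) = 87602)
E(S) = 272 (E(S) = -2*2/(-1 + 2)*(-204)/3 = -2*2/1*(-204)/3 = -2*2*1*(-204)/3 = -4*(-204)/3 = -1/3*(-816) = 272)
E(0*(-15 + 1)) - p = 272 - 1*87602 = 272 - 87602 = -87330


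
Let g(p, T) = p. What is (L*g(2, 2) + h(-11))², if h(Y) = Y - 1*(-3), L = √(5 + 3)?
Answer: 96 - 64*√2 ≈ 5.4903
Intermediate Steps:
L = 2*√2 (L = √8 = 2*√2 ≈ 2.8284)
h(Y) = 3 + Y (h(Y) = Y + 3 = 3 + Y)
(L*g(2, 2) + h(-11))² = ((2*√2)*2 + (3 - 11))² = (4*√2 - 8)² = (-8 + 4*√2)²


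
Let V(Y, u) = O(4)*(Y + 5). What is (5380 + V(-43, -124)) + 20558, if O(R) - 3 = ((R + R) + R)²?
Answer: 20352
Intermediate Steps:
O(R) = 3 + 9*R² (O(R) = 3 + ((R + R) + R)² = 3 + (2*R + R)² = 3 + (3*R)² = 3 + 9*R²)
V(Y, u) = 735 + 147*Y (V(Y, u) = (3 + 9*4²)*(Y + 5) = (3 + 9*16)*(5 + Y) = (3 + 144)*(5 + Y) = 147*(5 + Y) = 735 + 147*Y)
(5380 + V(-43, -124)) + 20558 = (5380 + (735 + 147*(-43))) + 20558 = (5380 + (735 - 6321)) + 20558 = (5380 - 5586) + 20558 = -206 + 20558 = 20352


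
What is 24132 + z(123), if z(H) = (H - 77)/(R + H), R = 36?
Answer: 3837034/159 ≈ 24132.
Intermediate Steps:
z(H) = (-77 + H)/(36 + H) (z(H) = (H - 77)/(36 + H) = (-77 + H)/(36 + H))
24132 + z(123) = 24132 + (-77 + 123)/(36 + 123) = 24132 + 46/159 = 3837034/159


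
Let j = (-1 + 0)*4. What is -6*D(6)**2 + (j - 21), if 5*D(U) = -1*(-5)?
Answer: -31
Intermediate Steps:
j = -4 (j = -1*4 = -4)
D(U) = 1 (D(U) = (-1*(-5))/5 = (1/5)*5 = 1)
-6*D(6)**2 + (j - 21) = -6*1**2 + (-4 - 21) = -6*1 - 25 = -6 - 25 = -31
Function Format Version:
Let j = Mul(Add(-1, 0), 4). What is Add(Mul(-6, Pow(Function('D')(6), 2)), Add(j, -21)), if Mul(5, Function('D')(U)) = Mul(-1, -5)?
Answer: -31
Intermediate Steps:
j = -4 (j = Mul(-1, 4) = -4)
Function('D')(U) = 1 (Function('D')(U) = Mul(Rational(1, 5), Mul(-1, -5)) = Mul(Rational(1, 5), 5) = 1)
Add(Mul(-6, Pow(Function('D')(6), 2)), Add(j, -21)) = Add(Mul(-6, Pow(1, 2)), Add(-4, -21)) = Add(Mul(-6, 1), -25) = Add(-6, -25) = -31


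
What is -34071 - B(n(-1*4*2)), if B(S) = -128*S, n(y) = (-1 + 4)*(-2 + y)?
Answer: -37911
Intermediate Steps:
n(y) = -6 + 3*y (n(y) = 3*(-2 + y) = -6 + 3*y)
-34071 - B(n(-1*4*2)) = -34071 - (-128)*(-6 + 3*(-1*4*2)) = -34071 - (-128)*(-6 + 3*(-4*2)) = -34071 - (-128)*(-6 + 3*(-8)) = -34071 - (-128)*(-6 - 24) = -34071 - (-128)*(-30) = -34071 - 1*3840 = -34071 - 3840 = -37911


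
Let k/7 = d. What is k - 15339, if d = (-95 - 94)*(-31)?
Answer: 25674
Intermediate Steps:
d = 5859 (d = -189*(-31) = 5859)
k = 41013 (k = 7*5859 = 41013)
k - 15339 = 41013 - 15339 = 25674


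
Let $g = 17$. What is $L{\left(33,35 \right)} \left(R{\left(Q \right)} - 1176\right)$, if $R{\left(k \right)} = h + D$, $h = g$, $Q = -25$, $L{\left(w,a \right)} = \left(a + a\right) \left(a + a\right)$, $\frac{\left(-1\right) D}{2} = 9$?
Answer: $-5767300$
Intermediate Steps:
$D = -18$ ($D = \left(-2\right) 9 = -18$)
$L{\left(w,a \right)} = 4 a^{2}$ ($L{\left(w,a \right)} = 2 a 2 a = 4 a^{2}$)
$h = 17$
$R{\left(k \right)} = -1$ ($R{\left(k \right)} = 17 - 18 = -1$)
$L{\left(33,35 \right)} \left(R{\left(Q \right)} - 1176\right) = 4 \cdot 35^{2} \left(-1 - 1176\right) = 4 \cdot 1225 \left(-1177\right) = 4900 \left(-1177\right) = -5767300$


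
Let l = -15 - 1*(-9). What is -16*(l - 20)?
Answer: 416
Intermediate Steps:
l = -6 (l = -15 + 9 = -6)
-16*(l - 20) = -16*(-6 - 20) = -16*(-26) = 416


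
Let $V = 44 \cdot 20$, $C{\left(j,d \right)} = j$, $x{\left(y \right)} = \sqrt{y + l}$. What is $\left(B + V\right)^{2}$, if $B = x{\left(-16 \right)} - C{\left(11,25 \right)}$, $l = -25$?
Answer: $\left(869 + i \sqrt{41}\right)^{2} \approx 7.5512 \cdot 10^{5} + 1.113 \cdot 10^{4} i$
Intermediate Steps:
$x{\left(y \right)} = \sqrt{-25 + y}$ ($x{\left(y \right)} = \sqrt{y - 25} = \sqrt{-25 + y}$)
$V = 880$
$B = -11 + i \sqrt{41}$ ($B = \sqrt{-25 - 16} - 11 = \sqrt{-41} - 11 = i \sqrt{41} - 11 = -11 + i \sqrt{41} \approx -11.0 + 6.4031 i$)
$\left(B + V\right)^{2} = \left(\left(-11 + i \sqrt{41}\right) + 880\right)^{2} = \left(869 + i \sqrt{41}\right)^{2}$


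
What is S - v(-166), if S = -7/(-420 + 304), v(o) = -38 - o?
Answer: -14841/116 ≈ -127.94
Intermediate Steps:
S = 7/116 (S = -7/(-116) = -7*(-1/116) = 7/116 ≈ 0.060345)
S - v(-166) = 7/116 - (-38 - 1*(-166)) = 7/116 - (-38 + 166) = 7/116 - 1*128 = 7/116 - 128 = -14841/116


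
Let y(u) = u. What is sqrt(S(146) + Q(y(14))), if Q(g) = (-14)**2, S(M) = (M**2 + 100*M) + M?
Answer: sqrt(36258) ≈ 190.42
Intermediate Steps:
S(M) = M**2 + 101*M
Q(g) = 196
sqrt(S(146) + Q(y(14))) = sqrt(146*(101 + 146) + 196) = sqrt(146*247 + 196) = sqrt(36062 + 196) = sqrt(36258)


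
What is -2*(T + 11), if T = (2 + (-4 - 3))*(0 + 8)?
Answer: 58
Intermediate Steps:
T = -40 (T = (2 - 7)*8 = -5*8 = -40)
-2*(T + 11) = -2*(-40 + 11) = -2*(-29) = 58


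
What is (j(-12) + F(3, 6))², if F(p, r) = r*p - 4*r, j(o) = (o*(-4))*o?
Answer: 338724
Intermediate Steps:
j(o) = -4*o² (j(o) = (-4*o)*o = -4*o²)
F(p, r) = -4*r + p*r (F(p, r) = p*r - 4*r = -4*r + p*r)
(j(-12) + F(3, 6))² = (-4*(-12)² + 6*(-4 + 3))² = (-4*144 + 6*(-1))² = (-576 - 6)² = (-582)² = 338724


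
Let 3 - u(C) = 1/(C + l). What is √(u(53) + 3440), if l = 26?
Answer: 2*√5371921/79 ≈ 58.677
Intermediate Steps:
u(C) = 3 - 1/(26 + C) (u(C) = 3 - 1/(C + 26) = 3 - 1/(26 + C))
√(u(53) + 3440) = √((77 + 3*53)/(26 + 53) + 3440) = √((77 + 159)/79 + 3440) = √((1/79)*236 + 3440) = √(236/79 + 3440) = √(271996/79) = 2*√5371921/79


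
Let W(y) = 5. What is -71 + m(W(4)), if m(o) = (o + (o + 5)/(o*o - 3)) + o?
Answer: -666/11 ≈ -60.545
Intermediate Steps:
m(o) = 2*o + (5 + o)/(-3 + o²) (m(o) = (o + (5 + o)/(o² - 3)) + o = (o + (5 + o)/(-3 + o²)) + o = 2*o + (5 + o)/(-3 + o²))
-71 + m(W(4)) = -71 + (5 - 5*5 + 2*5³)/(-3 + 5²) = -71 + (5 - 25 + 2*125)/(-3 + 25) = -71 + (5 - 25 + 250)/22 = -71 + (1/22)*230 = -71 + 115/11 = -666/11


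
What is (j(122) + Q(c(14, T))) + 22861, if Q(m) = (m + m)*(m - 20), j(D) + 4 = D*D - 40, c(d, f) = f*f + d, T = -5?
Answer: 39183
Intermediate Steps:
c(d, f) = d + f**2 (c(d, f) = f**2 + d = d + f**2)
j(D) = -44 + D**2 (j(D) = -4 + (D*D - 40) = -4 + (D**2 - 40) = -4 + (-40 + D**2) = -44 + D**2)
Q(m) = 2*m*(-20 + m) (Q(m) = (2*m)*(-20 + m) = 2*m*(-20 + m))
(j(122) + Q(c(14, T))) + 22861 = ((-44 + 122**2) + 2*(14 + (-5)**2)*(-20 + (14 + (-5)**2))) + 22861 = ((-44 + 14884) + 2*(14 + 25)*(-20 + (14 + 25))) + 22861 = (14840 + 2*39*(-20 + 39)) + 22861 = (14840 + 2*39*19) + 22861 = (14840 + 1482) + 22861 = 16322 + 22861 = 39183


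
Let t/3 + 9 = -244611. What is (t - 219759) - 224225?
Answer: -1177844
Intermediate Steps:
t = -733860 (t = -27 + 3*(-244611) = -27 - 733833 = -733860)
(t - 219759) - 224225 = (-733860 - 219759) - 224225 = -953619 - 224225 = -1177844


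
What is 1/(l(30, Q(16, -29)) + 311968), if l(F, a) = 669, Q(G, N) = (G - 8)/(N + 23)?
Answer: 1/312637 ≈ 3.1986e-6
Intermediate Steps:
Q(G, N) = (-8 + G)/(23 + N)
1/(l(30, Q(16, -29)) + 311968) = 1/(669 + 311968) = 1/312637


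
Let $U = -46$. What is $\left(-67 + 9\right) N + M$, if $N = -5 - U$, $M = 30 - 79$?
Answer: $-2427$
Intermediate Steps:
$M = -49$ ($M = 30 - 79 = -49$)
$N = 41$ ($N = -5 - -46 = -5 + 46 = 41$)
$\left(-67 + 9\right) N + M = \left(-67 + 9\right) 41 - 49 = \left(-58\right) 41 - 49 = -2378 - 49 = -2427$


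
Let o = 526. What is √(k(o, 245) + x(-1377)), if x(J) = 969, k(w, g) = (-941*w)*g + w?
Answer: 5*I*√4850607 ≈ 11012.0*I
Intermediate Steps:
k(w, g) = w - 941*g*w (k(w, g) = -941*g*w + w = w - 941*g*w)
√(k(o, 245) + x(-1377)) = √(526*(1 - 941*245) + 969) = √(526*(1 - 230545) + 969) = √(526*(-230544) + 969) = √(-121266144 + 969) = √(-121265175) = 5*I*√4850607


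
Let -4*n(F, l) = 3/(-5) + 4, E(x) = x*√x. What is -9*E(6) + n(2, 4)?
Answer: -17/20 - 54*√6 ≈ -133.12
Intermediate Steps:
E(x) = x^(3/2)
n(F, l) = -17/20 (n(F, l) = -(3/(-5) + 4)/4 = -(3*(-⅕) + 4)/4 = -(-⅗ + 4)/4 = -¼*17/5 = -17/20)
-9*E(6) + n(2, 4) = -54*√6 - 17/20 = -17/20 - 54*√6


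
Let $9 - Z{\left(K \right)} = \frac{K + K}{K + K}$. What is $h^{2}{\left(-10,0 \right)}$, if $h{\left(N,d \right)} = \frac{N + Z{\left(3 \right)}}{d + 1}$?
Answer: $4$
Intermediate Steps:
$Z{\left(K \right)} = 8$ ($Z{\left(K \right)} = 9 - \frac{K + K}{K + K} = 9 - \frac{2 K}{2 K} = 9 - 2 K \frac{1}{2 K} = 9 - 1 = 8$)
$h{\left(N,d \right)} = \frac{8 + N}{1 + d}$ ($h{\left(N,d \right)} = \frac{N + 8}{d + 1} = \frac{8 + N}{1 + d}$)
$h^{2}{\left(-10,0 \right)} = \left(\frac{8 - 10}{1 + 0}\right)^{2} = \left(1^{-1} \left(-2\right)\right)^{2} = \left(1 \left(-2\right)\right)^{2} = \left(-2\right)^{2} = 4$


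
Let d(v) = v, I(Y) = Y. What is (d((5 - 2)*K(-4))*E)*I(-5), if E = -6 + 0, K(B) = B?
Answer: -360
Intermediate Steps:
E = -6
(d((5 - 2)*K(-4))*E)*I(-5) = (((5 - 2)*(-4))*(-6))*(-5) = ((3*(-4))*(-6))*(-5) = -12*(-6)*(-5) = 72*(-5) = -360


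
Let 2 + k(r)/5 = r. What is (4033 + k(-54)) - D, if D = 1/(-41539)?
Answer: 155895868/41539 ≈ 3753.0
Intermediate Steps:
k(r) = -10 + 5*r
D = -1/41539 ≈ -2.4074e-5
(4033 + k(-54)) - D = (4033 + (-10 + 5*(-54))) - 1*(-1/41539) = (4033 + (-10 - 270)) + 1/41539 = (4033 - 280) + 1/41539 = 3753 + 1/41539 = 155895868/41539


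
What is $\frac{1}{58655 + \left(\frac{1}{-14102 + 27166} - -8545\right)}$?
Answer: $\frac{13064}{877900801} \approx 1.4881 \cdot 10^{-5}$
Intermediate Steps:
$\frac{1}{58655 + \left(\frac{1}{-14102 + 27166} - -8545\right)} = \frac{1}{58655 + \left(\frac{1}{13064} + 8545\right)} = \frac{1}{58655 + \frac{111631881}{13064}} = \frac{1}{\frac{877900801}{13064}} = \frac{13064}{877900801}$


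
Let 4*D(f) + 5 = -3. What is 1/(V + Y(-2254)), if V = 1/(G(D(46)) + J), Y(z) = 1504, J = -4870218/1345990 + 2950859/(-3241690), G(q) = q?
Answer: 2848612834003/4283877374108202 ≈ 0.00066496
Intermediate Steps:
D(f) = -2 (D(f) = -5/4 + (¼)*(-3) = -5/4 - ¾ = -2)
J = -1975956369383/436328232310 (J = -4870218*1/1345990 + 2950859*(-1/3241690) = -2435109/672995 - 2950859/3241690 = -1975956369383/436328232310 ≈ -4.5286)
V = -436328232310/2848612834003 (V = 1/(-2 - 1975956369383/436328232310) = 1/(-2848612834003/436328232310) = -436328232310/2848612834003 ≈ -0.15317)
1/(V + Y(-2254)) = 1/(-436328232310/2848612834003 + 1504) = 1/(4283877374108202/2848612834003) = 2848612834003/4283877374108202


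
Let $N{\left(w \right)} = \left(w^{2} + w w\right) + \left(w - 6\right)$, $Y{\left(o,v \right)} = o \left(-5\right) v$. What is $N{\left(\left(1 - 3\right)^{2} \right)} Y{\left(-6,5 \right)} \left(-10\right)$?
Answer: $-45000$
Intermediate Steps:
$Y{\left(o,v \right)} = - 5 o v$
$N{\left(w \right)} = -6 + w + 2 w^{2}$ ($N{\left(w \right)} = \left(w^{2} + w^{2}\right) + \left(w - 6\right) = 2 w^{2} + \left(-6 + w\right) = -6 + w + 2 w^{2}$)
$N{\left(\left(1 - 3\right)^{2} \right)} Y{\left(-6,5 \right)} \left(-10\right) = \left(-6 + \left(1 - 3\right)^{2} + 2 \left(\left(1 - 3\right)^{2}\right)^{2}\right) \left(\left(-5\right) \left(-6\right) 5\right) \left(-10\right) = \left(-6 + \left(-2\right)^{2} + 2 \left(\left(-2\right)^{2}\right)^{2}\right) 150 \left(-10\right) = \left(-6 + 4 + 2 \cdot 4^{2}\right) 150 \left(-10\right) = \left(-6 + 4 + 2 \cdot 16\right) 150 \left(-10\right) = \left(-6 + 4 + 32\right) 150 \left(-10\right) = 30 \cdot 150 \left(-10\right) = 4500 \left(-10\right) = -45000$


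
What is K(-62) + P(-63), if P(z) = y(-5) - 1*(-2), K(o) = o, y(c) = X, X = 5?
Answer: -55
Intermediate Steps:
y(c) = 5
P(z) = 7 (P(z) = 5 - 1*(-2) = 5 + 2 = 7)
K(-62) + P(-63) = -62 + 7 = -55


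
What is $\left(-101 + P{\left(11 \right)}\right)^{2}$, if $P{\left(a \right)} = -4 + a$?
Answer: $8836$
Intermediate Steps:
$\left(-101 + P{\left(11 \right)}\right)^{2} = \left(-101 + \left(-4 + 11\right)\right)^{2} = \left(-101 + 7\right)^{2} = \left(-94\right)^{2} = 8836$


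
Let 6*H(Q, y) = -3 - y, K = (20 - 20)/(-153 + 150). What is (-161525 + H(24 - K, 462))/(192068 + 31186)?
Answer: -107735/148836 ≈ -0.72385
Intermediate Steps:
K = 0 (K = 0/(-3) = 0*(-⅓) = 0)
H(Q, y) = -½ - y/6 (H(Q, y) = (-3 - y)/6 = -½ - y/6)
(-161525 + H(24 - K, 462))/(192068 + 31186) = (-161525 + (-½ - ⅙*462))/(192068 + 31186) = (-161525 + (-½ - 77))/223254 = (-161525 - 155/2)*(1/223254) = -323205/2*1/223254 = -107735/148836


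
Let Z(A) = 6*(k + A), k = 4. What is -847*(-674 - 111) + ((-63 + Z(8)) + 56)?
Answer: 664960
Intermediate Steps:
Z(A) = 24 + 6*A (Z(A) = 6*(4 + A) = 24 + 6*A)
-847*(-674 - 111) + ((-63 + Z(8)) + 56) = -847*(-674 - 111) + ((-63 + (24 + 6*8)) + 56) = -847*(-785) + ((-63 + (24 + 48)) + 56) = 664895 + ((-63 + 72) + 56) = 664895 + (9 + 56) = 664895 + 65 = 664960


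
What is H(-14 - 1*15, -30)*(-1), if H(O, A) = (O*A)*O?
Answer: 25230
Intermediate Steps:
H(O, A) = A*O**2 (H(O, A) = (A*O)*O = A*O**2)
H(-14 - 1*15, -30)*(-1) = -30*(-14 - 1*15)**2*(-1) = -30*(-14 - 15)**2*(-1) = -30*(-29)**2*(-1) = -30*841*(-1) = -25230*(-1) = 25230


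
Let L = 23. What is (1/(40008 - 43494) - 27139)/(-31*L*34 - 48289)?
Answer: 94606555/252843066 ≈ 0.37417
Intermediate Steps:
(1/(40008 - 43494) - 27139)/(-31*L*34 - 48289) = (1/(40008 - 43494) - 27139)/(-31*23*34 - 48289) = (1/(-3486) - 27139)/(-713*34 - 48289) = (-1/3486 - 27139)/(-24242 - 48289) = -94606555/3486/(-72531) = -94606555/3486*(-1/72531) = 94606555/252843066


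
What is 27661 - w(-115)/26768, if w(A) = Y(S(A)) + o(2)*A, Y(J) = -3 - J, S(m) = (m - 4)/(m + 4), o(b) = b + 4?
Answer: 5870554855/212232 ≈ 27661.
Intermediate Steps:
o(b) = 4 + b
S(m) = (-4 + m)/(4 + m)
w(A) = -3 + 6*A - (-4 + A)/(4 + A) (w(A) = (-3 - (-4 + A)/(4 + A)) + (4 + 2)*A = (-3 - (-4 + A)/(4 + A)) + 6*A = -3 + 6*A - (-4 + A)/(4 + A))
27661 - w(-115)/26768 = 27661 - 2*(-4 + 3*(-115)**2 + 10*(-115))/(4 - 115)/26768 = 27661 - 2*(-4 + 3*13225 - 1150)/(-111)/26768 = 27661 - 2*(-1/111)*(-4 + 39675 - 1150)/26768 = 27661 - 2*(-1/111)*38521/26768 = 27661 - (-77042)/(111*26768) = 27661 - 1*(-5503/212232) = 27661 + 5503/212232 = 5870554855/212232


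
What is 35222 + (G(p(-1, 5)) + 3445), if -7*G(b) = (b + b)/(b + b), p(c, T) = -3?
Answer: 270668/7 ≈ 38667.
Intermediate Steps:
G(b) = -⅐ (G(b) = -(b + b)/(7*(b + b)) = -2*b/(7*(2*b)) = -2*b*1/(2*b)/7 = -⅐*1 = -⅐)
35222 + (G(p(-1, 5)) + 3445) = 35222 + (-⅐ + 3445) = 35222 + 24114/7 = 270668/7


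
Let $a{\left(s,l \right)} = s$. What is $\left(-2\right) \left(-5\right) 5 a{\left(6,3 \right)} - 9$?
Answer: $291$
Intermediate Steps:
$\left(-2\right) \left(-5\right) 5 a{\left(6,3 \right)} - 9 = \left(-2\right) \left(-5\right) 5 \cdot 6 - 9 = 10 \cdot 5 \cdot 6 - 9 = 50 \cdot 6 - 9 = 300 - 9 = 291$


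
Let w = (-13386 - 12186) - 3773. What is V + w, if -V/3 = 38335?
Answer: -144350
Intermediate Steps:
V = -115005 (V = -3*38335 = -115005)
w = -29345 (w = -25572 - 3773 = -29345)
V + w = -115005 - 29345 = -144350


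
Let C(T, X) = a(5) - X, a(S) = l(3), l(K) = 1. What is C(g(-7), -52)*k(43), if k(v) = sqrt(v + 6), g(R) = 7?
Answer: 371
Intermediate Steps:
a(S) = 1
C(T, X) = 1 - X
k(v) = sqrt(6 + v)
C(g(-7), -52)*k(43) = (1 - 1*(-52))*sqrt(6 + 43) = (1 + 52)*sqrt(49) = 53*7 = 371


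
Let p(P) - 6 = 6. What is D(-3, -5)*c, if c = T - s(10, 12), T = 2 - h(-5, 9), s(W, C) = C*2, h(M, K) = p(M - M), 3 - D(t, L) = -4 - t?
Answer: -136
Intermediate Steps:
D(t, L) = 7 + t (D(t, L) = 3 - (-4 - t) = 3 + (4 + t) = 7 + t)
p(P) = 12 (p(P) = 6 + 6 = 12)
h(M, K) = 12
s(W, C) = 2*C
T = -10 (T = 2 - 1*12 = 2 - 12 = -10)
c = -34 (c = -10 - 2*12 = -10 - 1*24 = -10 - 24 = -34)
D(-3, -5)*c = (7 - 3)*(-34) = 4*(-34) = -136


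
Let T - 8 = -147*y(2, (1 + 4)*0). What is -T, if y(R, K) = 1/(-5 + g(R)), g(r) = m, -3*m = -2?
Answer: -545/13 ≈ -41.923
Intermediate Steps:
m = ⅔ (m = -⅓*(-2) = ⅔ ≈ 0.66667)
g(r) = ⅔
y(R, K) = -3/13 (y(R, K) = 1/(-5 + ⅔) = 1/(-13/3) = -3/13)
T = 545/13 (T = 8 - 147*(-3/13) = 8 + 441/13 = 545/13 ≈ 41.923)
-T = -1*545/13 = -545/13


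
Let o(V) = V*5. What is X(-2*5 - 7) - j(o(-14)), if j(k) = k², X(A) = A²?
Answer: -4611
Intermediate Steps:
o(V) = 5*V
X(-2*5 - 7) - j(o(-14)) = (-2*5 - 7)² - (5*(-14))² = (-10 - 7)² - 1*(-70)² = (-17)² - 1*4900 = 289 - 4900 = -4611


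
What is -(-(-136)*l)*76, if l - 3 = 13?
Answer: -165376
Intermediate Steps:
l = 16 (l = 3 + 13 = 16)
-(-(-136)*l)*76 = -(-(-136)*16)*76 = -(-34*(-64))*76 = -2176*76 = -1*165376 = -165376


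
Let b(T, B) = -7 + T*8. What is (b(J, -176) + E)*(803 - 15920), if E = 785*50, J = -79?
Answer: -583682487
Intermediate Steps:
b(T, B) = -7 + 8*T
E = 39250
(b(J, -176) + E)*(803 - 15920) = ((-7 + 8*(-79)) + 39250)*(803 - 15920) = ((-7 - 632) + 39250)*(-15117) = (-639 + 39250)*(-15117) = 38611*(-15117) = -583682487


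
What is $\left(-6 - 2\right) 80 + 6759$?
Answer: $6119$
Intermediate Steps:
$\left(-6 - 2\right) 80 + 6759 = \left(-8\right) 80 + 6759 = -640 + 6759 = 6119$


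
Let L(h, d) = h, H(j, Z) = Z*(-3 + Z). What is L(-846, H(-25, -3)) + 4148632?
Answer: 4147786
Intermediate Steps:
L(-846, H(-25, -3)) + 4148632 = -846 + 4148632 = 4147786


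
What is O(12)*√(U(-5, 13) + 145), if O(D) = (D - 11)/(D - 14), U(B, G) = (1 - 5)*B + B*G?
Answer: -5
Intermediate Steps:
U(B, G) = -4*B + B*G
O(D) = (-11 + D)/(-14 + D)
O(12)*√(U(-5, 13) + 145) = ((-11 + 12)/(-14 + 12))*√(-5*(-4 + 13) + 145) = (1/(-2))*√(-5*9 + 145) = (-½*1)*√(-45 + 145) = -√100/2 = -½*10 = -5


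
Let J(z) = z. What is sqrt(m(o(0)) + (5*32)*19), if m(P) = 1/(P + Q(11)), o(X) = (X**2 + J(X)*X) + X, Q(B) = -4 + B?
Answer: sqrt(148967)/7 ≈ 55.138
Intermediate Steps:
o(X) = X + 2*X**2 (o(X) = (X**2 + X*X) + X = (X**2 + X**2) + X = 2*X**2 + X = X + 2*X**2)
m(P) = 1/(7 + P) (m(P) = 1/(P + (-4 + 11)) = 1/(P + 7) = 1/(7 + P))
sqrt(m(o(0)) + (5*32)*19) = sqrt(1/(7 + 0*(1 + 2*0)) + (5*32)*19) = sqrt(1/(7 + 0*(1 + 0)) + 160*19) = sqrt(1/(7 + 0*1) + 3040) = sqrt(1/(7 + 0) + 3040) = sqrt(1/7 + 3040) = sqrt(21281/7) = sqrt(148967)/7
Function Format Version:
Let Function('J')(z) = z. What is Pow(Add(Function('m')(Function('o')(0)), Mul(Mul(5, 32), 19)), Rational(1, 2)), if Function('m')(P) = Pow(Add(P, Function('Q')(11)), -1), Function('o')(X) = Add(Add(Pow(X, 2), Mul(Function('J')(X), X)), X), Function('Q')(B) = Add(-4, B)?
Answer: Mul(Rational(1, 7), Pow(148967, Rational(1, 2))) ≈ 55.138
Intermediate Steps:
Function('o')(X) = Add(X, Mul(2, Pow(X, 2))) (Function('o')(X) = Add(Add(Pow(X, 2), Mul(X, X)), X) = Add(Add(Pow(X, 2), Pow(X, 2)), X) = Add(Mul(2, Pow(X, 2)), X) = Add(X, Mul(2, Pow(X, 2))))
Function('m')(P) = Pow(Add(7, P), -1) (Function('m')(P) = Pow(Add(P, Add(-4, 11)), -1) = Pow(Add(P, 7), -1) = Pow(Add(7, P), -1))
Pow(Add(Function('m')(Function('o')(0)), Mul(Mul(5, 32), 19)), Rational(1, 2)) = Pow(Add(Pow(Add(7, Mul(0, Add(1, Mul(2, 0)))), -1), Mul(Mul(5, 32), 19)), Rational(1, 2)) = Pow(Add(Pow(Add(7, Mul(0, Add(1, 0))), -1), Mul(160, 19)), Rational(1, 2)) = Pow(Add(Pow(Add(7, Mul(0, 1)), -1), 3040), Rational(1, 2)) = Pow(Add(Pow(Add(7, 0), -1), 3040), Rational(1, 2)) = Pow(Add(Pow(7, -1), 3040), Rational(1, 2)) = Pow(Add(Rational(1, 7), 3040), Rational(1, 2)) = Pow(Rational(21281, 7), Rational(1, 2)) = Mul(Rational(1, 7), Pow(148967, Rational(1, 2)))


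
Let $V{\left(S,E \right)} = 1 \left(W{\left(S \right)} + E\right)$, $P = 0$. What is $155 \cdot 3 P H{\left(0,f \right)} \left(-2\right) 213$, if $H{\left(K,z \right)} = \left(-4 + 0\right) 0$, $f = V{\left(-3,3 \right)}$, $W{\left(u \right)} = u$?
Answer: $0$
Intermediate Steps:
$V{\left(S,E \right)} = E + S$ ($V{\left(S,E \right)} = 1 \left(S + E\right) = 1 \left(E + S\right) = E + S$)
$f = 0$ ($f = 3 - 3 = 0$)
$H{\left(K,z \right)} = 0$ ($H{\left(K,z \right)} = \left(-4\right) 0 = 0$)
$155 \cdot 3 P H{\left(0,f \right)} \left(-2\right) 213 = 155 \cdot 3 \cdot 0 \cdot 0 \left(-2\right) 213 = 155 \cdot 0 \cdot 0 \left(-2\right) 213 = 155 \cdot 0 \left(-2\right) 213 = 155 \cdot 0 \cdot 213 = 0 \cdot 213 = 0$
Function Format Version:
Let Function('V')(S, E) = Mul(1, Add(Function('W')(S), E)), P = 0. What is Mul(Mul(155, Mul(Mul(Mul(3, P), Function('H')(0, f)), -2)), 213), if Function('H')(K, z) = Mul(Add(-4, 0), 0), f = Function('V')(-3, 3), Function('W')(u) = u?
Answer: 0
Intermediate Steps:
Function('V')(S, E) = Add(E, S) (Function('V')(S, E) = Mul(1, Add(S, E)) = Mul(1, Add(E, S)) = Add(E, S))
f = 0 (f = Add(3, -3) = 0)
Function('H')(K, z) = 0 (Function('H')(K, z) = Mul(-4, 0) = 0)
Mul(Mul(155, Mul(Mul(Mul(3, P), Function('H')(0, f)), -2)), 213) = Mul(Mul(155, Mul(Mul(Mul(3, 0), 0), -2)), 213) = Mul(Mul(155, Mul(Mul(0, 0), -2)), 213) = Mul(Mul(155, Mul(0, -2)), 213) = Mul(Mul(155, 0), 213) = Mul(0, 213) = 0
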